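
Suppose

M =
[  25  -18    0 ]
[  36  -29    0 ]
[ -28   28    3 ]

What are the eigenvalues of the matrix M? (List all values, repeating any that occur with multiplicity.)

-11, 3, 7

The characteristic polynomial is p(μ) = det(μI - M).
Expanding the 3×3 determinant: p(μ) = μ^3 + μ^2 - 89μ + 231.
Rational-root test: μ = 3 gives p(3) = 0.
Factor out (μ - 3): p(μ) = (μ - 3)·(μ^2 + 4μ - 77).
The quadratic factors as (μ + 11)·(μ - 7).
Eigenvalues: -11, 3, 7.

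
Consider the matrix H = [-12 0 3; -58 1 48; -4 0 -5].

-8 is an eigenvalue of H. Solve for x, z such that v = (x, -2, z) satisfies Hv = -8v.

3, 4

We need (H + 8I)v = 0.
H + 8I = [[-4, 0, 3], [-58, 9, 48], [-4, 0, 3]].
Row 1: (-4)·x + (0)·-2 + (3)·z = 0
Row 2: (-58)·x + (9)·-2 + (48)·z = 0
Row 3: (-4)·x + (0)·-2 + (3)·z = 0
Solving gives x = 3, z = 4.
Check: H·(3, -2, 4) = (-24, 16, -32) = -8·(3, -2, 4).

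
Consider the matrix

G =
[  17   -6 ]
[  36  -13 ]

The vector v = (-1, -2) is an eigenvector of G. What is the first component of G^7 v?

First find the eigenvalue: Gv = (-5, -10) = 5·(-1, -2), so λ = 5.
Then G^7 v = λ^7·v = 5^7·(-1, -2) = 78125·(-1, -2) = (-78125, -156250).

-78125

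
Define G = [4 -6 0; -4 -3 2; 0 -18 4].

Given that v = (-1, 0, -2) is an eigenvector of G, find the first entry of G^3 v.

First find the eigenvalue: Gv = (-4, 0, -8) = 4·(-1, 0, -2), so λ = 4.
Then G^3 v = λ^3·v = 4^3·(-1, 0, -2) = 64·(-1, 0, -2) = (-64, 0, -128).

-64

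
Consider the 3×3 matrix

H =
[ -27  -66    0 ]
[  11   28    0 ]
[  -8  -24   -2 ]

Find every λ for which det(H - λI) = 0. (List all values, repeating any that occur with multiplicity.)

-5, -2, 6

Compute the characteristic polynomial p(t) = det(tI - H).
Expanding along the first row, p(t) = t^3 + t^2 - 32t - 60.
Rational-root test: t = -2 gives p(-2) = 0.
Dividing by (t + 2) leaves t^2 - t - 30.
The quadratic factors as (t + 5)·(t - 6).
Eigenvalues: -5, -2, 6.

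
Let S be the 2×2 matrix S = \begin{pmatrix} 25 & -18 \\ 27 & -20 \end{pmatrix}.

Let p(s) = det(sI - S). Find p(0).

p(0) = det(0·I − S) = det(−S) = (−1)^2·det(S).
det(S) = -14, so p(0) = -14.

-14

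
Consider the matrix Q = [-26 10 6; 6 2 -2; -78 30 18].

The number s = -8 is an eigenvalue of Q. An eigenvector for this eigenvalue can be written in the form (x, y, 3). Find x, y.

1, 0

We need (Q + 8I)v = 0.
Q + 8I = [[-18, 10, 6], [6, 10, -2], [-78, 30, 26]].
Row 1: (-18)·x + (10)·y + (6)·3 = 0
Row 2: (6)·x + (10)·y + (-2)·3 = 0
Row 3: (-78)·x + (30)·y + (26)·3 = 0
Solving gives x = 1, y = 0.
Check: Q·(1, 0, 3) = (-8, 0, -24) = -8·(1, 0, 3).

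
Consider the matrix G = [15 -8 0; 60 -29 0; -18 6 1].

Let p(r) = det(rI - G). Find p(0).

-45

p(0) = det(0·I − G) = det(−G) = (−1)^3·det(G).
det(G) = 45, so p(0) = -45.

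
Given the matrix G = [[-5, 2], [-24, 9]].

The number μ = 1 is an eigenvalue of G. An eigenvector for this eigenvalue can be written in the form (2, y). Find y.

We need (G - 1I)v = 0.
G - 1I = [[-6, 2], [-24, 8]].
Row 1: (-6)·2 + (2)·y = 0
Row 2: (-24)·2 + (8)·y = 0
Solving gives y = 6.
Check: G·(2, 6) = (2, 6) = 1·(2, 6).

6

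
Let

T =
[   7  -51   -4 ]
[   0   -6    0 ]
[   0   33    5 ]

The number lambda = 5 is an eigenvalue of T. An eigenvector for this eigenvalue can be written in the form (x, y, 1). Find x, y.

We need (T - 5I)v = 0.
T - 5I = [[2, -51, -4], [0, -11, 0], [0, 33, 0]].
Row 1: (2)·x + (-51)·y + (-4)·1 = 0
Row 2: (0)·x + (-11)·y + (0)·1 = 0
Row 3: (0)·x + (33)·y + (0)·1 = 0
Solving gives x = 2, y = 0.
Check: T·(2, 0, 1) = (10, 0, 5) = 5·(2, 0, 1).

2, 0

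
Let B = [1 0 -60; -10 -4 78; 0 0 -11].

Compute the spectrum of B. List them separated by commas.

-11, -4, 1

Set up det(λI - B) = 0.
Expanding along the first row, p(λ) = λ^3 + 14λ^2 + 29λ - 44.
Rational-root test: λ = -11 gives p(-11) = 0.
Factor out (λ + 11): p(λ) = (λ + 11)·(λ^2 + 3λ - 4).
The quadratic factors as (λ + 4)·(λ - 1).
Eigenvalues: -11, -4, 1.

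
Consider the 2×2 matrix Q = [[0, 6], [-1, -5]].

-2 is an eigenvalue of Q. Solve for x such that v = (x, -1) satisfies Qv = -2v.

We need (Q + 2I)v = 0.
Q + 2I = [[2, 6], [-1, -3]].
Row 1: (2)·x + (6)·-1 = 0
Row 2: (-1)·x + (-3)·-1 = 0
Solving gives x = 3.
Check: Q·(3, -1) = (-6, 2) = -2·(3, -1).

3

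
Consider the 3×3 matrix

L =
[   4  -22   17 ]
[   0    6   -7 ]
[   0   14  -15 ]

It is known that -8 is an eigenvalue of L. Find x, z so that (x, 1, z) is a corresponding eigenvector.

-1, 2

We need (L + 8I)v = 0.
L + 8I = [[12, -22, 17], [0, 14, -7], [0, 14, -7]].
Row 1: (12)·x + (-22)·1 + (17)·z = 0
Row 2: (0)·x + (14)·1 + (-7)·z = 0
Row 3: (0)·x + (14)·1 + (-7)·z = 0
Solving gives x = -1, z = 2.
Check: L·(-1, 1, 2) = (8, -8, -16) = -8·(-1, 1, 2).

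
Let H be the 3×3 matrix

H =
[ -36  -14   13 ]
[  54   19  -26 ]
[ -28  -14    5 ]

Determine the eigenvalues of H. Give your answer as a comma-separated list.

The characteristic polynomial is p(lambda) = det(lambda·I - H).
Expanding the 3×3 determinant: p(lambda) = lambda^3 + 12·lambda^2 - 13·lambda - 360.
Since p(5) = 0, lambda = 5 is a root.
Dividing by (lambda - 5) leaves lambda^2 + 17·lambda + 72.
The quadratic factors as (lambda + 9)·(lambda + 8).
Eigenvalues: -9, -8, 5.

-9, -8, 5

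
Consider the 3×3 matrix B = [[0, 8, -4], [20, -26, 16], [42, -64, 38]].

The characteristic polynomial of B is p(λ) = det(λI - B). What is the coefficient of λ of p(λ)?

44

p(λ) = λ^3 - 12λ^2 + 44λ - 48.
The coefficient of λ is 44.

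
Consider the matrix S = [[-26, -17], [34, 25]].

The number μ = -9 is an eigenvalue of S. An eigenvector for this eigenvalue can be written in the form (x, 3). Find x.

-3

We need (S + 9I)v = 0.
S + 9I = [[-17, -17], [34, 34]].
Row 1: (-17)·x + (-17)·3 = 0
Row 2: (34)·x + (34)·3 = 0
Solving gives x = -3.
Check: S·(-3, 3) = (27, -27) = -9·(-3, 3).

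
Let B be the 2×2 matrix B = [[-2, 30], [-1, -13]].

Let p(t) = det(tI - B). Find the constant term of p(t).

56

p(t) = t^2 + 15t + 56.
The constant term is 56.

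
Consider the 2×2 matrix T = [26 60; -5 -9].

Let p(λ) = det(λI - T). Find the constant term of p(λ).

p(λ) = λ^2 - 17λ + 66.
The constant term is 66.

66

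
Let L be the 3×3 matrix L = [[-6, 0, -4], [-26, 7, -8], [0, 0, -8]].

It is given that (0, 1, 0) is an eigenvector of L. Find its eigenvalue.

Compute Lv: L·(0, 1, 0) = (0, 7, 0).
Since Lv = λv, compare component 2: 7 = λ·1, so λ = 7.

7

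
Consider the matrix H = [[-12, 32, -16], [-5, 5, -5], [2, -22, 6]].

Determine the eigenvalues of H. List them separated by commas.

-5, 0, 4

The characteristic polynomial is p(lambda) = det(lambda·I - H).
Expanding the 3×3 determinant: p(lambda) = lambda^3 + lambda^2 - 20·lambda.
Try lambda = -5: p(-5) = 0, so -5 is a root.
Dividing by (lambda + 5) leaves lambda^2 - 4·lambda.
The quadratic factors as lambda·(lambda - 4).
Eigenvalues: -5, 0, 4.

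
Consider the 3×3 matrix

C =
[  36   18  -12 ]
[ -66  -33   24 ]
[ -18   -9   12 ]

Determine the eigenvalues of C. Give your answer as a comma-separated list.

Set up det(tI - C) = 0.
Expanding along the first row, p(t) = t^3 - 15t^2 + 36t.
Since p(3) = 0, t = 3 is a root.
Dividing by (t - 3) leaves t^2 - 12t.
The quadratic factors as t·(t - 12).
Eigenvalues: 0, 3, 12.

0, 3, 12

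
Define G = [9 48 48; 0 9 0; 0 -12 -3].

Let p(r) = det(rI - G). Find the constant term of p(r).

243

p(r) = r^3 - 15r^2 + 27r + 243.
The constant term is 243.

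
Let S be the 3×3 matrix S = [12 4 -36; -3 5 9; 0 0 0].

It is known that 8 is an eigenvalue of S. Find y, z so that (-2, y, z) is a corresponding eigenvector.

2, 0

We need (S - 8I)v = 0.
S - 8I = [[4, 4, -36], [-3, -3, 9], [0, 0, -8]].
Row 1: (4)·-2 + (4)·y + (-36)·z = 0
Row 2: (-3)·-2 + (-3)·y + (9)·z = 0
Row 3: (0)·-2 + (0)·y + (-8)·z = 0
Solving gives y = 2, z = 0.
Check: S·(-2, 2, 0) = (-16, 16, 0) = 8·(-2, 2, 0).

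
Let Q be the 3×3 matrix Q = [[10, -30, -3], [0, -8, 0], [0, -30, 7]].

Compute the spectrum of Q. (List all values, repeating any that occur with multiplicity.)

The characteristic polynomial is p(s) = det(sI - Q).
Expanding along the first row, p(s) = s^3 - 9s^2 - 66s + 560.
Rational-root test: s = -8 gives p(-8) = 0.
Dividing by (s + 8) leaves s^2 - 17s + 70.
The quadratic factors as (s - 7)·(s - 10).
Eigenvalues: -8, 7, 10.

-8, 7, 10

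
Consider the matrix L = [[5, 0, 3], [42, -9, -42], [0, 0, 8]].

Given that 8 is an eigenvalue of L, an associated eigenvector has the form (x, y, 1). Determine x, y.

We need (L - 8I)v = 0.
L - 8I = [[-3, 0, 3], [42, -17, -42], [0, 0, 0]].
Row 1: (-3)·x + (0)·y + (3)·1 = 0
Row 2: (42)·x + (-17)·y + (-42)·1 = 0
Row 3: (0)·x + (0)·y + (0)·1 = 0
Solving gives x = 1, y = 0.
Check: L·(1, 0, 1) = (8, 0, 8) = 8·(1, 0, 1).

1, 0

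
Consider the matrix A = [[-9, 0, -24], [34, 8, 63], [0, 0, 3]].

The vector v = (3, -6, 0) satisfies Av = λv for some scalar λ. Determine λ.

-9

Compute Av: A·(3, -6, 0) = (-27, 54, 0).
Since Av = λv, compare component 1: -27 = λ·3, so λ = -9.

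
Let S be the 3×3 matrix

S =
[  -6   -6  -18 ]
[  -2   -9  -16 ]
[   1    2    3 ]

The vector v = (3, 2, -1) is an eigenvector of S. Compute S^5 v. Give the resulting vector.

(-3072, -2048, 1024)

First find the eigenvalue: Sv = (-12, -8, 4) = -4·(3, 2, -1), so λ = -4.
Then S^5 v = λ^5·v = (-4)^5·(3, 2, -1) = -1024·(3, 2, -1) = (-3072, -2048, 1024).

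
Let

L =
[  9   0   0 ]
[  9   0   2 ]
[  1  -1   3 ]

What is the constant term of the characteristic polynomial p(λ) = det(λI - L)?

p(0) = det(0·I − L) = det(−L) = (−1)^3·det(L).
det(L) = 18, so p(0) = -18.

-18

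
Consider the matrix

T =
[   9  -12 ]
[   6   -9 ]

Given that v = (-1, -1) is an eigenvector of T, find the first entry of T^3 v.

27

First find the eigenvalue: Tv = (3, 3) = -3·(-1, -1), so λ = -3.
Then T^3 v = λ^3·v = (-3)^3·(-1, -1) = -27·(-1, -1) = (27, 27).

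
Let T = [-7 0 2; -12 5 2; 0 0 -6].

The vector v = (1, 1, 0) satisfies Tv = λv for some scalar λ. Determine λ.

-7

Compute Tv: T·(1, 1, 0) = (-7, -7, 0).
Since Tv = λv, compare component 1: -7 = λ·1, so λ = -7.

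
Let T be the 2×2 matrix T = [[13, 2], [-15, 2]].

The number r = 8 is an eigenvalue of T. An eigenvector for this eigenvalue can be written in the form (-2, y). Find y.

5

We need (T - 8I)v = 0.
T - 8I = [[5, 2], [-15, -6]].
Row 1: (5)·-2 + (2)·y = 0
Row 2: (-15)·-2 + (-6)·y = 0
Solving gives y = 5.
Check: T·(-2, 5) = (-16, 40) = 8·(-2, 5).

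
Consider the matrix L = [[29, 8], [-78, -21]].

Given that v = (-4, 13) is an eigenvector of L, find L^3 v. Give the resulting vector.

First find the eigenvalue: Lv = (-12, 39) = 3·(-4, 13), so λ = 3.
Then L^3 v = λ^3·v = 3^3·(-4, 13) = 27·(-4, 13) = (-108, 351).

(-108, 351)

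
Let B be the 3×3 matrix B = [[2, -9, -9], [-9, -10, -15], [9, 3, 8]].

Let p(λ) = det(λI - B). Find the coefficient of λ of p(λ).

p(λ) = λ^3 - 39λ + 70.
The coefficient of λ is -39.

-39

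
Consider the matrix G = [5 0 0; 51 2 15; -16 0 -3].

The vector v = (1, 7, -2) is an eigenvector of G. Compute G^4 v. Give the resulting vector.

First find the eigenvalue: Gv = (5, 35, -10) = 5·(1, 7, -2), so λ = 5.
Then G^4 v = λ^4·v = 5^4·(1, 7, -2) = 625·(1, 7, -2) = (625, 4375, -1250).

(625, 4375, -1250)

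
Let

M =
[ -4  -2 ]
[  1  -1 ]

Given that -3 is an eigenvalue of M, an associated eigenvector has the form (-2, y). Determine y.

1

We need (M + 3I)v = 0.
M + 3I = [[-1, -2], [1, 2]].
Row 1: (-1)·-2 + (-2)·y = 0
Row 2: (1)·-2 + (2)·y = 0
Solving gives y = 1.
Check: M·(-2, 1) = (6, -3) = -3·(-2, 1).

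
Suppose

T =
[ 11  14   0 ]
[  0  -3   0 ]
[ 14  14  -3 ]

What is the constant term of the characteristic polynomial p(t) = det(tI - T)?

-99

p(0) = det(0·I − T) = det(−T) = (−1)^3·det(T).
det(T) = 99, so p(0) = -99.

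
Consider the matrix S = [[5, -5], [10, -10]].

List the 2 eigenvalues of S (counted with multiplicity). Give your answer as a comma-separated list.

-5, 0

det(S - rI) = (5 - r)(-10 - r) - (-5)·(10) = r^2 + 5r.
This factors as (r + 5)·r = 0.
Eigenvalues: -5, 0.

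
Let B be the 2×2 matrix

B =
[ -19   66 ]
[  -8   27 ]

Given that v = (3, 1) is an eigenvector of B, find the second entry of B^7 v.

2187

First find the eigenvalue: Bv = (9, 3) = 3·(3, 1), so λ = 3.
Then B^7 v = λ^7·v = 3^7·(3, 1) = 2187·(3, 1) = (6561, 2187).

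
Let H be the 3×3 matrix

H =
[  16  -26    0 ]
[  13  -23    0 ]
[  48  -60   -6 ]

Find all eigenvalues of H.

Compute the characteristic polynomial p(λ) = det(λI - H).
Expanding the 3×3 determinant: p(λ) = λ^3 + 13λ^2 + 12λ - 180.
Try λ = 3: p(3) = 0, so 3 is a root.
Dividing by (λ - 3) leaves λ^2 + 16λ + 60.
The quadratic factors as (λ + 10)·(λ + 6).
Eigenvalues: -10, -6, 3.

-10, -6, 3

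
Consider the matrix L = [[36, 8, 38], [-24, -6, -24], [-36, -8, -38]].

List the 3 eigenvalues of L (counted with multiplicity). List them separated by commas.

-6, -2, 0

Compute the characteristic polynomial p(t) = det(tI - L).
Expanding along the first row, p(t) = t^3 + 8t^2 + 12t.
Rational-root test: t = -2 gives p(-2) = 0.
Factor out (t + 2): p(t) = (t + 2)·(t^2 + 6t).
The quadratic factors as (t + 6)·t.
Eigenvalues: -6, -2, 0.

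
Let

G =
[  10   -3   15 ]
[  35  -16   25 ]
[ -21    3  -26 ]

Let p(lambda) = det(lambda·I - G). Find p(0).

p(0) = det(0·I − G) = det(−G) = (−1)^3·det(G).
det(G) = -1210, so p(0) = 1210.

1210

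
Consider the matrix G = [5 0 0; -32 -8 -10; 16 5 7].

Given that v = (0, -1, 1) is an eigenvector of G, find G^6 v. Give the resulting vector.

(0, -64, 64)

First find the eigenvalue: Gv = (0, -2, 2) = 2·(0, -1, 1), so λ = 2.
Then G^6 v = λ^6·v = 2^6·(0, -1, 1) = 64·(0, -1, 1) = (0, -64, 64).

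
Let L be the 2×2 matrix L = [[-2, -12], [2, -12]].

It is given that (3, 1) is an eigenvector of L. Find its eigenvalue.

Compute Lv: L·(3, 1) = (-18, -6).
Since Lv = λv, compare component 1: -18 = λ·3, so λ = -6.

-6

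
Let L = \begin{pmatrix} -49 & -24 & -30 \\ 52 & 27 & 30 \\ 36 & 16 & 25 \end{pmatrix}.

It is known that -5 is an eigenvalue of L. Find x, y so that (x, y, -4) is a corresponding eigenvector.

6, -6

We need (L + 5I)v = 0.
L + 5I = [[-44, -24, -30], [52, 32, 30], [36, 16, 30]].
Row 1: (-44)·x + (-24)·y + (-30)·-4 = 0
Row 2: (52)·x + (32)·y + (30)·-4 = 0
Row 3: (36)·x + (16)·y + (30)·-4 = 0
Solving gives x = 6, y = -6.
Check: L·(6, -6, -4) = (-30, 30, 20) = -5·(6, -6, -4).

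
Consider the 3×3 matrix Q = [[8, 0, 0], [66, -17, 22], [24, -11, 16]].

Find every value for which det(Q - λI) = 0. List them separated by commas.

The characteristic polynomial is p(t) = det(tI - Q).
Expanding the 3×3 determinant: p(t) = t^3 - 7t^2 - 38t + 240.
Since p(8) = 0, t = 8 is a root.
Factor out (t - 8): p(t) = (t - 8)·(t^2 + t - 30).
The quadratic factors as (t + 6)·(t - 5).
Eigenvalues: -6, 5, 8.

-6, 5, 8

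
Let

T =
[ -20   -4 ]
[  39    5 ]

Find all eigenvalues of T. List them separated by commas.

-8, -7

det(T - λI) = (-20 - λ)(5 - λ) - (-4)·(39) = λ^2 + 15λ + 56.
This factors as (λ + 8)·(λ + 7) = 0.
Eigenvalues: -8, -7.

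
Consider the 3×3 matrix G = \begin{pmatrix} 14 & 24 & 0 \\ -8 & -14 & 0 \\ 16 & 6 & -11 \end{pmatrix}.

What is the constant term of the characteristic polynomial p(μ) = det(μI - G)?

-44

p(0) = det(0·I − G) = det(−G) = (−1)^3·det(G).
det(G) = 44, so p(0) = -44.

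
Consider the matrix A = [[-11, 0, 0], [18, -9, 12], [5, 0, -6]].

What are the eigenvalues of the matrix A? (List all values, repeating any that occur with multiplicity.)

-11, -9, -6

The characteristic polynomial is p(λ) = det(λI - A).
Expanding the 3×3 determinant: p(λ) = λ^3 + 26λ^2 + 219λ + 594.
Try λ = -6: p(-6) = 0, so -6 is a root.
Factor out (λ + 6): p(λ) = (λ + 6)·(λ^2 + 20λ + 99).
The quadratic factors as (λ + 11)·(λ + 9).
Eigenvalues: -11, -9, -6.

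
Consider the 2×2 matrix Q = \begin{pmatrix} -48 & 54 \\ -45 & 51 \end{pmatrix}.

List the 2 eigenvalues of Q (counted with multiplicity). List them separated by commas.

-3, 6

det(Q - λI) = (-48 - λ)(51 - λ) - (54)·(-45) = λ^2 - 3λ - 18.
This factors as (λ + 3)·(λ - 6) = 0.
Eigenvalues: -3, 6.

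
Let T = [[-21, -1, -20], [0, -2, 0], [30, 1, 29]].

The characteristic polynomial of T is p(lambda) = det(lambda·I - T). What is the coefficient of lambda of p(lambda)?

p(lambda) = lambda^3 - 6·lambda^2 - 25·lambda - 18.
The coefficient of lambda is -25.

-25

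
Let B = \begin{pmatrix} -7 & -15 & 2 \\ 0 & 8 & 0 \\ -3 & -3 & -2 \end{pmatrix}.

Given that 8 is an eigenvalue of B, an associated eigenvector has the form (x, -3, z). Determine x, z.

3, 0

We need (B - 8I)v = 0.
B - 8I = [[-15, -15, 2], [0, 0, 0], [-3, -3, -10]].
Row 1: (-15)·x + (-15)·-3 + (2)·z = 0
Row 2: (0)·x + (0)·-3 + (0)·z = 0
Row 3: (-3)·x + (-3)·-3 + (-10)·z = 0
Solving gives x = 3, z = 0.
Check: B·(3, -3, 0) = (24, -24, 0) = 8·(3, -3, 0).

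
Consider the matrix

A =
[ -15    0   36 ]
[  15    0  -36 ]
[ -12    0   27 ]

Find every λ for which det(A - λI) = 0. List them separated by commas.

0, 3, 9

The characteristic polynomial is p(s) = det(sI - A).
Cofactor expansion gives p(s) = s^3 - 12s^2 + 27s.
Rational-root test: s = 3 gives p(3) = 0.
Factor out (s - 3): p(s) = (s - 3)·(s^2 - 9s).
The quadratic factors as s·(s - 9).
Eigenvalues: 0, 3, 9.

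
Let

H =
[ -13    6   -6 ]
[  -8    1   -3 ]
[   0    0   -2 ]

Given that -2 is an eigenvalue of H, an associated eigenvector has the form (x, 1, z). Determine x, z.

0, 1

We need (H + 2I)v = 0.
H + 2I = [[-11, 6, -6], [-8, 3, -3], [0, 0, 0]].
Row 1: (-11)·x + (6)·1 + (-6)·z = 0
Row 2: (-8)·x + (3)·1 + (-3)·z = 0
Row 3: (0)·x + (0)·1 + (0)·z = 0
Solving gives x = 0, z = 1.
Check: H·(0, 1, 1) = (0, -2, -2) = -2·(0, 1, 1).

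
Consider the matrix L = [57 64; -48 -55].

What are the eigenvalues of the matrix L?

-7, 9

det(L - λI) = (57 - λ)(-55 - λ) - (64)·(-48) = λ^2 - 2λ - 63.
This factors as (λ + 7)·(λ - 9) = 0.
Eigenvalues: -7, 9.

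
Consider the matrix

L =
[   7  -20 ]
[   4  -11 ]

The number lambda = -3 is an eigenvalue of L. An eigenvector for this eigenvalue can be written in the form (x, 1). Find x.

2

We need (L + 3I)v = 0.
L + 3I = [[10, -20], [4, -8]].
Row 1: (10)·x + (-20)·1 = 0
Row 2: (4)·x + (-8)·1 = 0
Solving gives x = 2.
Check: L·(2, 1) = (-6, -3) = -3·(2, 1).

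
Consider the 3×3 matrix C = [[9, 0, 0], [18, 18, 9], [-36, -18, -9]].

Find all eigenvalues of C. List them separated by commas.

0, 9, 9

Set up det(sI - C) = 0.
Cofactor expansion gives p(s) = s^3 - 18s^2 + 81s.
Since p(9) = 0, s = 9 is a root.
Factor out (s - 9): p(s) = (s - 9)·(s^2 - 9s).
The quadratic factors as s·(s - 9).
Eigenvalues: 0, 9, 9.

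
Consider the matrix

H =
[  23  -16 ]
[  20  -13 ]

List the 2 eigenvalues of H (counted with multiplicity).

det(H - sI) = (23 - s)(-13 - s) - (-16)·(20) = s^2 - 10s + 21.
This factors as (s - 3)·(s - 7) = 0.
Eigenvalues: 3, 7.

3, 7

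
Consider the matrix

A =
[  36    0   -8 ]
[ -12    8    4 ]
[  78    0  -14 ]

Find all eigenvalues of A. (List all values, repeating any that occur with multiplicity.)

Compute the characteristic polynomial p(t) = det(tI - A).
Expanding the 3×3 determinant: p(t) = t^3 - 30t^2 + 296t - 960.
Since p(12) = 0, t = 12 is a root.
Dividing by (t - 12) leaves t^2 - 18t + 80.
The quadratic factors as (t - 8)·(t - 10).
Eigenvalues: 8, 10, 12.

8, 10, 12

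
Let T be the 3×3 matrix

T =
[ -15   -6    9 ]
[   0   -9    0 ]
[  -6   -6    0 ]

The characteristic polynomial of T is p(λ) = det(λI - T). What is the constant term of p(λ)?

p(λ) = λ^3 + 24λ^2 + 189λ + 486.
The constant term is 486.

486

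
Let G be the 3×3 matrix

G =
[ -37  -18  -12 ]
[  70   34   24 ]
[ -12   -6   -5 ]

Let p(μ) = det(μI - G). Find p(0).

10

p(0) = det(0·I − G) = det(−G) = (−1)^3·det(G).
det(G) = -10, so p(0) = 10.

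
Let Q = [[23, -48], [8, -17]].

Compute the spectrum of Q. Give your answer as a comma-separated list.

-1, 7

det(Q - λI) = (23 - λ)(-17 - λ) - (-48)·(8) = λ^2 - 6λ - 7.
This factors as (λ + 1)·(λ - 7) = 0.
Eigenvalues: -1, 7.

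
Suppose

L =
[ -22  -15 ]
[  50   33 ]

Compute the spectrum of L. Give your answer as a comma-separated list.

det(L - λI) = (-22 - λ)(33 - λ) - (-15)·(50) = λ^2 - 11λ + 24.
This factors as (λ - 3)·(λ - 8) = 0.
Eigenvalues: 3, 8.

3, 8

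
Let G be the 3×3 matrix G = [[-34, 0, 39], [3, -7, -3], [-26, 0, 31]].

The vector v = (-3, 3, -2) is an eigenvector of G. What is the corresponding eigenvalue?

-8

Compute Gv: G·(-3, 3, -2) = (24, -24, 16).
Since Gv = λv, compare component 1: 24 = λ·-3, so λ = -8.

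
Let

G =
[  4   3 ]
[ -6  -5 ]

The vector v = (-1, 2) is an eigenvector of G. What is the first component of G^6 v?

First find the eigenvalue: Gv = (2, -4) = -2·(-1, 2), so λ = -2.
Then G^6 v = λ^6·v = (-2)^6·(-1, 2) = 64·(-1, 2) = (-64, 128).

-64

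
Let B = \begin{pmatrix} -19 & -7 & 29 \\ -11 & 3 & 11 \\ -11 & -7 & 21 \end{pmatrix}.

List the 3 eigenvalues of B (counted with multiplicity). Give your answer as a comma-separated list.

Set up det(tI - B) = 0.
Expanding along the first row, p(t) = t^3 - 5t^2 - 74t + 240.
Try t = 3: p(3) = 0, so 3 is a root.
Dividing by (t - 3) leaves t^2 - 2t - 80.
The quadratic factors as (t + 8)·(t - 10).
Eigenvalues: -8, 3, 10.

-8, 3, 10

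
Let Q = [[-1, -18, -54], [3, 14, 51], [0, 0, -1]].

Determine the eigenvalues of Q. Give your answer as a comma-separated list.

-1, 5, 8

Set up det(λI - Q) = 0.
Cofactor expansion gives p(λ) = λ^3 - 12λ^2 + 27λ + 40.
Since p(5) = 0, λ = 5 is a root.
Factor out (λ - 5): p(λ) = (λ - 5)·(λ^2 - 7λ - 8).
The quadratic factors as (λ + 1)·(λ - 8).
Eigenvalues: -1, 5, 8.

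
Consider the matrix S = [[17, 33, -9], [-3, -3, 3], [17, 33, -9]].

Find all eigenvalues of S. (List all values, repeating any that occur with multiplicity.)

-3, 0, 8

The characteristic polynomial is p(s) = det(sI - S).
Expanding the 3×3 determinant: p(s) = s^3 - 5s^2 - 24s.
Try s = 0: p(0) = 0, so 0 is a root.
Factor out s: p(s) = s·(s^2 - 5s - 24).
The quadratic factors as (s + 3)·(s - 8).
Eigenvalues: -3, 0, 8.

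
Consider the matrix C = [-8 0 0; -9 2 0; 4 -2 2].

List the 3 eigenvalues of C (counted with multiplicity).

C is lower triangular, so its eigenvalues are the diagonal entries.
Diagonal: -8, 2, 2.

-8, 2, 2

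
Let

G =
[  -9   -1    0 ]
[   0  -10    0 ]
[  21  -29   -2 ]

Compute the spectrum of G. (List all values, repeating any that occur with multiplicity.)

-10, -9, -2

The characteristic polynomial is p(λ) = det(λI - G).
Expanding the 3×3 determinant: p(λ) = λ^3 + 21λ^2 + 128λ + 180.
Try λ = -9: p(-9) = 0, so -9 is a root.
Factor out (λ + 9): p(λ) = (λ + 9)·(λ^2 + 12λ + 20).
The quadratic factors as (λ + 10)·(λ + 2).
Eigenvalues: -10, -9, -2.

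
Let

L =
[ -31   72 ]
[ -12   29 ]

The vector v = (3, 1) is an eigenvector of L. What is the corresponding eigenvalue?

Compute Lv: L·(3, 1) = (-21, -7).
Since Lv = λv, compare component 1: -21 = λ·3, so λ = -7.

-7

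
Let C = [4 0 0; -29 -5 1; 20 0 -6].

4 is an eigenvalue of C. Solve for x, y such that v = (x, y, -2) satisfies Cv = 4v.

-1, 3

We need (C - 4I)v = 0.
C - 4I = [[0, 0, 0], [-29, -9, 1], [20, 0, -10]].
Row 1: (0)·x + (0)·y + (0)·-2 = 0
Row 2: (-29)·x + (-9)·y + (1)·-2 = 0
Row 3: (20)·x + (0)·y + (-10)·-2 = 0
Solving gives x = -1, y = 3.
Check: C·(-1, 3, -2) = (-4, 12, -8) = 4·(-1, 3, -2).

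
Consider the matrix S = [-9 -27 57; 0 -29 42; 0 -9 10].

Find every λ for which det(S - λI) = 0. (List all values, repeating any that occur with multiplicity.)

Compute the characteristic polynomial p(λ) = det(λI - S).
Expanding the 3×3 determinant: p(λ) = λ^3 + 28λ^2 + 259λ + 792.
Rational-root test: λ = -8 gives p(-8) = 0.
Dividing by (λ + 8) leaves λ^2 + 20λ + 99.
The quadratic factors as (λ + 11)·(λ + 9).
Eigenvalues: -11, -9, -8.

-11, -9, -8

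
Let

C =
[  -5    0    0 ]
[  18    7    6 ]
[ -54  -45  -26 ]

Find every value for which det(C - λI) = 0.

The characteristic polynomial is p(r) = det(rI - C).
Cofactor expansion gives p(r) = r^3 + 24r^2 + 183r + 440.
Since p(-5) = 0, r = -5 is a root.
Dividing by (r + 5) leaves r^2 + 19r + 88.
The quadratic factors as (r + 11)·(r + 8).
Eigenvalues: -11, -8, -5.

-11, -8, -5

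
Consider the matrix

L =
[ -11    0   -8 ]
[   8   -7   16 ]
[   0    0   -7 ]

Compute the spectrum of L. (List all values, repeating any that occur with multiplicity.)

-11, -7, -7

The characteristic polynomial is p(μ) = det(μI - L).
Expanding along the first row, p(μ) = μ^3 + 25μ^2 + 203μ + 539.
Try μ = -7: p(-7) = 0, so -7 is a root.
Dividing by (μ + 7) leaves μ^2 + 18μ + 77.
The quadratic factors as (μ + 11)·(μ + 7).
Eigenvalues: -11, -7, -7.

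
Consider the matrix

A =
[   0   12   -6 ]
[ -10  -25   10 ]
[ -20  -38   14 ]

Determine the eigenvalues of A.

The characteristic polynomial is p(λ) = det(λI - A).
Cofactor expansion gives p(λ) = λ^3 + 11λ^2 + 30λ.
Rational-root test: λ = -5 gives p(-5) = 0.
Dividing by (λ + 5) leaves λ^2 + 6λ.
The quadratic factors as (λ + 6)·λ.
Eigenvalues: -6, -5, 0.

-6, -5, 0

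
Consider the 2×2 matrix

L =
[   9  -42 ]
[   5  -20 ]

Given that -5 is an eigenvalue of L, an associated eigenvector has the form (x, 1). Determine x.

We need (L + 5I)v = 0.
L + 5I = [[14, -42], [5, -15]].
Row 1: (14)·x + (-42)·1 = 0
Row 2: (5)·x + (-15)·1 = 0
Solving gives x = 3.
Check: L·(3, 1) = (-15, -5) = -5·(3, 1).

3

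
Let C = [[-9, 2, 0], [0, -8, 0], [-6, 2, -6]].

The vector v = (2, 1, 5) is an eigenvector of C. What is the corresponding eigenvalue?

Compute Cv: C·(2, 1, 5) = (-16, -8, -40).
Since Cv = λv, compare component 1: -16 = λ·2, so λ = -8.

-8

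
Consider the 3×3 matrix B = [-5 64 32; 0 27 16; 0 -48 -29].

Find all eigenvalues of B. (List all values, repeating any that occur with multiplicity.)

-5, -5, 3

Set up det(λI - B) = 0.
Cofactor expansion gives p(λ) = λ^3 + 7λ^2 - 5λ - 75.
Since p(3) = 0, λ = 3 is a root.
Factor out (λ - 3): p(λ) = (λ - 3)·(λ^2 + 10λ + 25).
The quadratic factor is (λ + 5)^2.
Eigenvalues: -5, -5, 3.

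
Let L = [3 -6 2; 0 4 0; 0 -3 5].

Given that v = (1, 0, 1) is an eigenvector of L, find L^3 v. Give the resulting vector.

(125, 0, 125)

First find the eigenvalue: Lv = (5, 0, 5) = 5·(1, 0, 1), so λ = 5.
Then L^3 v = λ^3·v = 5^3·(1, 0, 1) = 125·(1, 0, 1) = (125, 0, 125).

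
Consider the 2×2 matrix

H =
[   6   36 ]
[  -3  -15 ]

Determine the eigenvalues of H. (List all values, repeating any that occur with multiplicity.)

det(H - rI) = (6 - r)(-15 - r) - (36)·(-3) = r^2 + 9r + 18.
This factors as (r + 6)·(r + 3) = 0.
Eigenvalues: -6, -3.

-6, -3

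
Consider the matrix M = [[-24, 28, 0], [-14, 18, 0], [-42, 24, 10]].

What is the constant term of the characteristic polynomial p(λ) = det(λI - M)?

400

p(0) = det(0·I − M) = det(−M) = (−1)^3·det(M).
det(M) = -400, so p(0) = 400.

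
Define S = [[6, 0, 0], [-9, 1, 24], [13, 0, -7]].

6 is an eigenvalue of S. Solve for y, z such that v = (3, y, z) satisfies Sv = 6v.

We need (S - 6I)v = 0.
S - 6I = [[0, 0, 0], [-9, -5, 24], [13, 0, -13]].
Row 1: (0)·3 + (0)·y + (0)·z = 0
Row 2: (-9)·3 + (-5)·y + (24)·z = 0
Row 3: (13)·3 + (0)·y + (-13)·z = 0
Solving gives y = 9, z = 3.
Check: S·(3, 9, 3) = (18, 54, 18) = 6·(3, 9, 3).

9, 3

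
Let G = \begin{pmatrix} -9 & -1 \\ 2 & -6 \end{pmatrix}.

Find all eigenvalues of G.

det(G - sI) = (-9 - s)(-6 - s) - (-1)·(2) = s^2 + 15s + 56.
This factors as (s + 8)·(s + 7) = 0.
Eigenvalues: -8, -7.

-8, -7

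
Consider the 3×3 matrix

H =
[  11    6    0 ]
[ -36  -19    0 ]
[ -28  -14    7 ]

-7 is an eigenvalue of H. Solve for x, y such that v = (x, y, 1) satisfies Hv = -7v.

We need (H + 7I)v = 0.
H + 7I = [[18, 6, 0], [-36, -12, 0], [-28, -14, 14]].
Row 1: (18)·x + (6)·y + (0)·1 = 0
Row 2: (-36)·x + (-12)·y + (0)·1 = 0
Row 3: (-28)·x + (-14)·y + (14)·1 = 0
Solving gives x = -1, y = 3.
Check: H·(-1, 3, 1) = (7, -21, -7) = -7·(-1, 3, 1).

-1, 3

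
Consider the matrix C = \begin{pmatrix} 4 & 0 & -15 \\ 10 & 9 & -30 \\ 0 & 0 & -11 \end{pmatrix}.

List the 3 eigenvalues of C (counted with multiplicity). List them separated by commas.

Set up det(μI - C) = 0.
Expanding the 3×3 determinant: p(μ) = μ^3 - 2μ^2 - 107μ + 396.
Try μ = 4: p(4) = 0, so 4 is a root.
Dividing by (μ - 4) leaves μ^2 + 2μ - 99.
The quadratic factors as (μ + 11)·(μ - 9).
Eigenvalues: -11, 4, 9.

-11, 4, 9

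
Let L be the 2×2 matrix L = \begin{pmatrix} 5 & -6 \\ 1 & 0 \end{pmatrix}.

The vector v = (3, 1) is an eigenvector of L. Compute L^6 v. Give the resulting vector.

(2187, 729)

First find the eigenvalue: Lv = (9, 3) = 3·(3, 1), so λ = 3.
Then L^6 v = λ^6·v = 3^6·(3, 1) = 729·(3, 1) = (2187, 729).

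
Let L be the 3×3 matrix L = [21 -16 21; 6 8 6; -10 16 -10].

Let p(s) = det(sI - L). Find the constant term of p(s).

0

p(s) = s^3 - 19s^2 + 88s.
The constant term is 0.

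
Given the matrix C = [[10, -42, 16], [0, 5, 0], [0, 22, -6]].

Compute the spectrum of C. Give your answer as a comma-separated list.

-6, 5, 10

Set up det(μI - C) = 0.
Expanding the 3×3 determinant: p(μ) = μ^3 - 9μ^2 - 40μ + 300.
Since p(5) = 0, μ = 5 is a root.
Factor out (μ - 5): p(μ) = (μ - 5)·(μ^2 - 4μ - 60).
The quadratic factors as (μ + 6)·(μ - 10).
Eigenvalues: -6, 5, 10.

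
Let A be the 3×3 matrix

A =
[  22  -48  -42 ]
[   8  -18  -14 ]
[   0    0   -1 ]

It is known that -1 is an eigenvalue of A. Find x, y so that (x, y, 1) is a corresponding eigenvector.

6, 2

We need (A + 1I)v = 0.
A + 1I = [[23, -48, -42], [8, -17, -14], [0, 0, 0]].
Row 1: (23)·x + (-48)·y + (-42)·1 = 0
Row 2: (8)·x + (-17)·y + (-14)·1 = 0
Row 3: (0)·x + (0)·y + (0)·1 = 0
Solving gives x = 6, y = 2.
Check: A·(6, 2, 1) = (-6, -2, -1) = -1·(6, 2, 1).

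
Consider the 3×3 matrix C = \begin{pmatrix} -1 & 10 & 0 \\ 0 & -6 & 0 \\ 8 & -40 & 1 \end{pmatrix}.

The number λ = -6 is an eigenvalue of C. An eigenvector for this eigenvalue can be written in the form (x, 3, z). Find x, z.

-6, 24

We need (C + 6I)v = 0.
C + 6I = [[5, 10, 0], [0, 0, 0], [8, -40, 7]].
Row 1: (5)·x + (10)·3 + (0)·z = 0
Row 2: (0)·x + (0)·3 + (0)·z = 0
Row 3: (8)·x + (-40)·3 + (7)·z = 0
Solving gives x = -6, z = 24.
Check: C·(-6, 3, 24) = (36, -18, -144) = -6·(-6, 3, 24).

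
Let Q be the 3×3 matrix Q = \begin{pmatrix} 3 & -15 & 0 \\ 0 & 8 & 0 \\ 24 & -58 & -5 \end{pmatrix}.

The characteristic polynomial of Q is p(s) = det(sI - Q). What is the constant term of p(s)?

120

p(s) = s^3 - 6s^2 - 31s + 120.
The constant term is 120.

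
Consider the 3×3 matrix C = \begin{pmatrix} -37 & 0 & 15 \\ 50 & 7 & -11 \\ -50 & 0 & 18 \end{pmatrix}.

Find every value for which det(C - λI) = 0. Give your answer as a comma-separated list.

Compute the characteristic polynomial p(λ) = det(λI - C).
Expanding the 3×3 determinant: p(λ) = λ^3 + 12λ^2 - 49λ - 588.
Since p(-7) = 0, λ = -7 is a root.
Factor out (λ + 7): p(λ) = (λ + 7)·(λ^2 + 5λ - 84).
The quadratic factors as (λ + 12)·(λ - 7).
Eigenvalues: -12, -7, 7.

-12, -7, 7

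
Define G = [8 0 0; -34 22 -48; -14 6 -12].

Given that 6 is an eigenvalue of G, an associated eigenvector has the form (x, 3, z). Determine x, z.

0, 1

We need (G - 6I)v = 0.
G - 6I = [[2, 0, 0], [-34, 16, -48], [-14, 6, -18]].
Row 1: (2)·x + (0)·3 + (0)·z = 0
Row 2: (-34)·x + (16)·3 + (-48)·z = 0
Row 3: (-14)·x + (6)·3 + (-18)·z = 0
Solving gives x = 0, z = 1.
Check: G·(0, 3, 1) = (0, 18, 6) = 6·(0, 3, 1).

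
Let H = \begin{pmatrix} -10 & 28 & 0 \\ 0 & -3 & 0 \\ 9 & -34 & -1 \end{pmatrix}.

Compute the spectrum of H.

The characteristic polynomial is p(t) = det(tI - H).
Expanding the 3×3 determinant: p(t) = t^3 + 14t^2 + 43t + 30.
Rational-root test: t = -10 gives p(-10) = 0.
Factor out (t + 10): p(t) = (t + 10)·(t^2 + 4t + 3).
The quadratic factors as (t + 3)·(t + 1).
Eigenvalues: -10, -3, -1.

-10, -3, -1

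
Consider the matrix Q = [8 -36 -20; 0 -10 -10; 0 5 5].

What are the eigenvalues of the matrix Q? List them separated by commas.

The characteristic polynomial is p(lambda) = det(lambda·I - Q).
Expanding the 3×3 determinant: p(lambda) = lambda^3 - 3·lambda^2 - 40·lambda.
Since p(0) = 0, lambda = 0 is a root.
Dividing by lambda leaves lambda^2 - 3·lambda - 40.
The quadratic factors as (lambda + 5)·(lambda - 8).
Eigenvalues: -5, 0, 8.

-5, 0, 8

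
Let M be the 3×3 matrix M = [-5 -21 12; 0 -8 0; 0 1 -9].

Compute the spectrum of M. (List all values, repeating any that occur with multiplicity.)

The characteristic polynomial is p(lambda) = det(lambda·I - M).
Cofactor expansion gives p(lambda) = lambda^3 + 22·lambda^2 + 157·lambda + 360.
Since p(-8) = 0, lambda = -8 is a root.
Dividing by (lambda + 8) leaves lambda^2 + 14·lambda + 45.
The quadratic factors as (lambda + 9)·(lambda + 5).
Eigenvalues: -9, -8, -5.

-9, -8, -5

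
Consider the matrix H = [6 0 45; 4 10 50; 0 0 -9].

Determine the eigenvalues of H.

Compute the characteristic polynomial p(λ) = det(λI - H).
Expanding along the first row, p(λ) = λ^3 - 7λ^2 - 84λ + 540.
Since p(10) = 0, λ = 10 is a root.
Factor out (λ - 10): p(λ) = (λ - 10)·(λ^2 + 3λ - 54).
The quadratic factors as (λ + 9)·(λ - 6).
Eigenvalues: -9, 6, 10.

-9, 6, 10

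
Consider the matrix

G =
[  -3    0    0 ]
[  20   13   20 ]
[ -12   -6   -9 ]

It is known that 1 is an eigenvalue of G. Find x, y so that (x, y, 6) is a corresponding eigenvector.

We need (G - 1I)v = 0.
G - 1I = [[-4, 0, 0], [20, 12, 20], [-12, -6, -10]].
Row 1: (-4)·x + (0)·y + (0)·6 = 0
Row 2: (20)·x + (12)·y + (20)·6 = 0
Row 3: (-12)·x + (-6)·y + (-10)·6 = 0
Solving gives x = 0, y = -10.
Check: G·(0, -10, 6) = (0, -10, 6) = 1·(0, -10, 6).

0, -10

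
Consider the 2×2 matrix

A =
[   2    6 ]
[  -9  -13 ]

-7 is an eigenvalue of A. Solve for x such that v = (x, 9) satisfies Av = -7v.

We need (A + 7I)v = 0.
A + 7I = [[9, 6], [-9, -6]].
Row 1: (9)·x + (6)·9 = 0
Row 2: (-9)·x + (-6)·9 = 0
Solving gives x = -6.
Check: A·(-6, 9) = (42, -63) = -7·(-6, 9).

-6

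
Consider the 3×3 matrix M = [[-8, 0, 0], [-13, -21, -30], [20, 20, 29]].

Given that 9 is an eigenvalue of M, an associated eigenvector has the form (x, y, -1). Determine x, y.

0, 1

We need (M - 9I)v = 0.
M - 9I = [[-17, 0, 0], [-13, -30, -30], [20, 20, 20]].
Row 1: (-17)·x + (0)·y + (0)·-1 = 0
Row 2: (-13)·x + (-30)·y + (-30)·-1 = 0
Row 3: (20)·x + (20)·y + (20)·-1 = 0
Solving gives x = 0, y = 1.
Check: M·(0, 1, -1) = (0, 9, -9) = 9·(0, 1, -1).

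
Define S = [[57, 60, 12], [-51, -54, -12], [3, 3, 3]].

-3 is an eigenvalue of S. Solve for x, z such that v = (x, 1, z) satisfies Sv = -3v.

We need (S + 3I)v = 0.
S + 3I = [[60, 60, 12], [-51, -51, -12], [3, 3, 6]].
Row 1: (60)·x + (60)·1 + (12)·z = 0
Row 2: (-51)·x + (-51)·1 + (-12)·z = 0
Row 3: (3)·x + (3)·1 + (6)·z = 0
Solving gives x = -1, z = 0.
Check: S·(-1, 1, 0) = (3, -3, 0) = -3·(-1, 1, 0).

-1, 0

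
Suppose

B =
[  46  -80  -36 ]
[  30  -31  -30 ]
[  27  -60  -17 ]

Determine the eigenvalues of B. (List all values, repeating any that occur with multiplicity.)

Set up det(λI - B) = 0.
Expanding along the first row, p(λ) = λ^3 + 2λ^2 - 109λ - 110.
Try λ = -11: p(-11) = 0, so -11 is a root.
Dividing by (λ + 11) leaves λ^2 - 9λ - 10.
The quadratic factors as (λ + 1)·(λ - 10).
Eigenvalues: -11, -1, 10.

-11, -1, 10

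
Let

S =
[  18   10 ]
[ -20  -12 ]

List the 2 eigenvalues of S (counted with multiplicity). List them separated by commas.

det(S - sI) = (18 - s)(-12 - s) - (10)·(-20) = s^2 - 6s - 16.
This factors as (s + 2)·(s - 8) = 0.
Eigenvalues: -2, 8.

-2, 8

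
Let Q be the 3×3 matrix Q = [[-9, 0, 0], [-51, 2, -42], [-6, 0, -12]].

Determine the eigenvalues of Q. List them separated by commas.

The characteristic polynomial is p(r) = det(rI - Q).
Expanding along the first row, p(r) = r^3 + 19r^2 + 66r - 216.
Rational-root test: r = 2 gives p(2) = 0.
Factor out (r - 2): p(r) = (r - 2)·(r^2 + 21r + 108).
The quadratic factors as (r + 12)·(r + 9).
Eigenvalues: -12, -9, 2.

-12, -9, 2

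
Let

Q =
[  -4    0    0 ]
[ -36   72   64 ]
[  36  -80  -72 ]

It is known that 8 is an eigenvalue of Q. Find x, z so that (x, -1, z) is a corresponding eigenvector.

0, 1

We need (Q - 8I)v = 0.
Q - 8I = [[-12, 0, 0], [-36, 64, 64], [36, -80, -80]].
Row 1: (-12)·x + (0)·-1 + (0)·z = 0
Row 2: (-36)·x + (64)·-1 + (64)·z = 0
Row 3: (36)·x + (-80)·-1 + (-80)·z = 0
Solving gives x = 0, z = 1.
Check: Q·(0, -1, 1) = (0, -8, 8) = 8·(0, -1, 1).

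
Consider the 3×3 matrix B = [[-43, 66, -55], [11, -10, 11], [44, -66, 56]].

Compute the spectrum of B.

-10, 1, 12

The characteristic polynomial is p(λ) = det(λI - B).
Expanding the 3×3 determinant: p(λ) = λ^3 - 3λ^2 - 118λ + 120.
Try λ = 1: p(1) = 0, so 1 is a root.
Dividing by (λ - 1) leaves λ^2 - 2λ - 120.
The quadratic factors as (λ + 10)·(λ - 12).
Eigenvalues: -10, 1, 12.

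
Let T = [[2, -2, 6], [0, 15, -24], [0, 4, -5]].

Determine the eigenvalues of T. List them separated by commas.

2, 3, 7

The characteristic polynomial is p(t) = det(tI - T).
Expanding along the first row, p(t) = t^3 - 12t^2 + 41t - 42.
Since p(2) = 0, t = 2 is a root.
Dividing by (t - 2) leaves t^2 - 10t + 21.
The quadratic factors as (t - 3)·(t - 7).
Eigenvalues: 2, 3, 7.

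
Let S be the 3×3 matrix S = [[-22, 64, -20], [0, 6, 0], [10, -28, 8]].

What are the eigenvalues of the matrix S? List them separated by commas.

-12, -2, 6

Set up det(rI - S) = 0.
Cofactor expansion gives p(r) = r^3 + 8r^2 - 60r - 144.
Rational-root test: r = -2 gives p(-2) = 0.
Factor out (r + 2): p(r) = (r + 2)·(r^2 + 6r - 72).
The quadratic factors as (r + 12)·(r - 6).
Eigenvalues: -12, -2, 6.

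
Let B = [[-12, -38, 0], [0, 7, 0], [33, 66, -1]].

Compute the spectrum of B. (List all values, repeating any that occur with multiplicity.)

-12, -1, 7

The characteristic polynomial is p(r) = det(rI - B).
Cofactor expansion gives p(r) = r^3 + 6r^2 - 79r - 84.
Since p(-1) = 0, r = -1 is a root.
Factor out (r + 1): p(r) = (r + 1)·(r^2 + 5r - 84).
The quadratic factors as (r + 12)·(r - 7).
Eigenvalues: -12, -1, 7.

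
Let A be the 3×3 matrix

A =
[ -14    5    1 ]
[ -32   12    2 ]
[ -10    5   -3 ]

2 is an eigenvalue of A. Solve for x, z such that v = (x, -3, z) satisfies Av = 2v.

We need (A - 2I)v = 0.
A - 2I = [[-16, 5, 1], [-32, 10, 2], [-10, 5, -5]].
Row 1: (-16)·x + (5)·-3 + (1)·z = 0
Row 2: (-32)·x + (10)·-3 + (2)·z = 0
Row 3: (-10)·x + (5)·-3 + (-5)·z = 0
Solving gives x = -1, z = -1.
Check: A·(-1, -3, -1) = (-2, -6, -2) = 2·(-1, -3, -1).

-1, -1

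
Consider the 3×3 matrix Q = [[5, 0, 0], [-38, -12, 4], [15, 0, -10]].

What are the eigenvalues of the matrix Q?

-12, -10, 5

Set up det(sI - Q) = 0.
Cofactor expansion gives p(s) = s^3 + 17s^2 + 10s - 600.
Rational-root test: s = -12 gives p(-12) = 0.
Factor out (s + 12): p(s) = (s + 12)·(s^2 + 5s - 50).
The quadratic factors as (s + 10)·(s - 5).
Eigenvalues: -12, -10, 5.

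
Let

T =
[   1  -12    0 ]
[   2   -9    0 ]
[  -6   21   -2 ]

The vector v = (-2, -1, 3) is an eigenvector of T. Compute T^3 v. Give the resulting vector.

(250, 125, -375)

First find the eigenvalue: Tv = (10, 5, -15) = -5·(-2, -1, 3), so λ = -5.
Then T^3 v = λ^3·v = (-5)^3·(-2, -1, 3) = -125·(-2, -1, 3) = (250, 125, -375).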